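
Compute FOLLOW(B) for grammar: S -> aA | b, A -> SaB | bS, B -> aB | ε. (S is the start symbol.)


$ ∈ FOLLOW(S). For each A -> αBβ: add FIRST(β)\{ε} to FOLLOW(B); if β nullable, add FOLLOW(A).
FOLLOW(B) = {$, a}


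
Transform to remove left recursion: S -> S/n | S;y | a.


Left-recursive alternatives: S/n, S;y; non-recursive: a
Introduce S': S -> aS', S' -> /nS' | ;yS' | ε


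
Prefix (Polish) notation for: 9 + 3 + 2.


left-to-right (same/higher precedence on left): tree is (+ (+ 9 3) 2)
Prefix: + + 9 3 2


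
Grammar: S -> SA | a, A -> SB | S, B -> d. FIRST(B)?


Per alternative of B: FIRST(d) = {d}
FIRST(B) = {d}


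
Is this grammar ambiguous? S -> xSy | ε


balanced x^n…y^n: each string has a unique parse
Unambiguous


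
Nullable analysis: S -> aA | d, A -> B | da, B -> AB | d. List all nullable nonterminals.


A nonterminal is nullable iff some alternative derives ε (directly, or every symbol in it is nullable)
Nullable: {}


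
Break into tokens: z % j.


Scan left to right, longest-match per lexeme
Tokens: ID(z), OP(%), ID(j)


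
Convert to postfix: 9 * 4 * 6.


Left to right (same or higher precedence on left)
Postfix: 9 4 * 6 *


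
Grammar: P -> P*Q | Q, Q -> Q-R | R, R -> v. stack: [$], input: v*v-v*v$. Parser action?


no handle on stack; shift 'v'
Action: shift


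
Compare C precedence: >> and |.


'>>' is shift (level 8); '|' is bitwise OR (level 3)
Higher level binds tighter
'>>' has higher precedence than '|'


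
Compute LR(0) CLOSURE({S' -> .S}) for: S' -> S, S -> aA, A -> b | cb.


Start: S' -> .S
For each item with dot before a nonterminal B, add B -> .γ for every B-production
Closure: [S' -> .S, S -> .aA]


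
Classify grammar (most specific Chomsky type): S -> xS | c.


Right-linear: every RHS is a terminal or a terminal followed by one nonterminal
Classification: Type 3 (Regular)


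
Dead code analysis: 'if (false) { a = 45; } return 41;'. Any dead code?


condition is constant false, so the whole block is unreachable
Dead: 'if (false) { a = 45; }'


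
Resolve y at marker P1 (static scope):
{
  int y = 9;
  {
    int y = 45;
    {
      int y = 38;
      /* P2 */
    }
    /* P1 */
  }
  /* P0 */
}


y declared in the same block as P1
y = 45


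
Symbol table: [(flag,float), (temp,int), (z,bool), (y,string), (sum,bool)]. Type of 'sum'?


Lookup 'sum' → type bool


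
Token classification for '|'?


Pattern: operator symbol
Type: OPERATOR


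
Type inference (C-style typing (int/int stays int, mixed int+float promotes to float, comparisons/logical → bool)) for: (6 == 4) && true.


Operand types: bool && bool
Rule: logical operators take bool operands and yield bool
Result type: bool


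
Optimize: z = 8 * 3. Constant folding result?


8 * 3 = 24 at compile time
Optimized: z = 24


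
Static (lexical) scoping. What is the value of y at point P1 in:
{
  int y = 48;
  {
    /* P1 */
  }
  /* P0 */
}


P1's block does not declare y; resolves to the enclosing declaration at depth 0
y = 48


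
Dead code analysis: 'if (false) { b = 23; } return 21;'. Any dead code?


condition is constant false, so the whole block is unreachable
Dead: 'if (false) { b = 23; }'


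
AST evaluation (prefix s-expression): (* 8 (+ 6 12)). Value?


Evaluate inner: (+ 6 12) = 18
Evaluate root: (* 8 18) = 144
Result: 144


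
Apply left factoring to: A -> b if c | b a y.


Common prefix: 'b'
Factored: A -> b A', A' -> if c | a y


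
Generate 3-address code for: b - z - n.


Break into single-operator statements:
t1 = b - z
t2 = t1 - n


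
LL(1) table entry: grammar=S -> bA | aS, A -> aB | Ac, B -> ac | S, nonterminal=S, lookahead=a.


For [S, a]: 'a' ∈ FIRST(aS)
Entry: S -> aS


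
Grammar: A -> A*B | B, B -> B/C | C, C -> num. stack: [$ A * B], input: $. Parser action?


handle 'A*B' on top; lookahead ∈ FOLLOW(A) = {*, $}
Action: reduce (A -> A*B)


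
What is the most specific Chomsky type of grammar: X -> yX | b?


Right-linear: every RHS is a terminal or a terminal followed by one nonterminal
Classification: Type 3 (Regular)


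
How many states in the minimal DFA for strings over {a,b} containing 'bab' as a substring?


KMP-style automaton: 3 progress states + 1 absorbing accept = 4
Minimal DFA: 4 states


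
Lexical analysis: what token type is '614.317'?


Pattern: digits with a decimal point
Type: FLOAT_LITERAL


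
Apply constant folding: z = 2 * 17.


2 * 17 = 34 at compile time
Optimized: z = 34


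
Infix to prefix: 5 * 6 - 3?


left-to-right (same/higher precedence on left): tree is (- (* 5 6) 3)
Prefix: - * 5 6 3


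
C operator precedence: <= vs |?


'<=' is relational (level 7); '|' is bitwise OR (level 3)
Higher level binds tighter
'<=' has higher precedence than '|'


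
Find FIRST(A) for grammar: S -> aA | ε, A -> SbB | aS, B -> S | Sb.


Per alternative of A: FIRST(SbB) = {a, b}; FIRST(aS) = {a}
FIRST(A) = {a, b}


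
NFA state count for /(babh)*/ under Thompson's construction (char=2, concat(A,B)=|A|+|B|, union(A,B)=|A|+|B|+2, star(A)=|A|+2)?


Syntax tree has 4 char leaf(s), 0 union(s), 1 star(s)
chars contribute 4×2 = 8; each union adds +2; each star adds +2
Total: 8 + 0 + 2 = 10 states


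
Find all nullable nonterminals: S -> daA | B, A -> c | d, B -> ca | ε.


A nonterminal is nullable iff some alternative derives ε (directly, or every symbol in it is nullable)
Nullable: {B, S}


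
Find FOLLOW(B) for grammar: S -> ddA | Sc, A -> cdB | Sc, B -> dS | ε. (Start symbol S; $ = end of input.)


$ ∈ FOLLOW(S). For each A -> αBβ: add FIRST(β)\{ε} to FOLLOW(B); if β nullable, add FOLLOW(A).
FOLLOW(B) = {$, c}


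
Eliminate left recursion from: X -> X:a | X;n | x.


Left-recursive alternatives: X:a, X;n; non-recursive: x
Introduce X': X -> xX', X' -> :aX' | ;nX' | ε


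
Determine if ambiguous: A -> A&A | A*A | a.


'a&a*a' has two parse trees (no precedence encoded between & and *)
Ambiguous


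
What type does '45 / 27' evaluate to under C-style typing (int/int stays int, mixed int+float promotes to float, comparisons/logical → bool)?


Operand types: int / int
Rule: mixed int/float promotes to float; int/int stays int
Result type: int


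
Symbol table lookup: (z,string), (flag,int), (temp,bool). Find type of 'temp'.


Lookup 'temp' → type bool


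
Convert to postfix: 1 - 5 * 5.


* has higher precedence, evaluate 5*5 first
Postfix: 1 5 5 * -


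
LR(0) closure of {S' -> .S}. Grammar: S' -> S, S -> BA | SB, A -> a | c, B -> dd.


Start: S' -> .S
For each item with dot before a nonterminal B, add B -> .γ for every B-production
Closure: [S' -> .S, S -> .BA, S -> .SB, B -> .dd]


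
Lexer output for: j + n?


Scan left to right, longest-match per lexeme
Tokens: ID(j), OP(+), ID(n)


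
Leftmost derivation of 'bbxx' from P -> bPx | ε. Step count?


Derivation: P => bPx => bbPxx => bbxx
Steps: 3


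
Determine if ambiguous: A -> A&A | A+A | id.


'id&id+id' has two parse trees (no precedence encoded between & and +)
Ambiguous


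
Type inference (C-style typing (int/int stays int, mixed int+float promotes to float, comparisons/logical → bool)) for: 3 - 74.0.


Operand types: int - float
Rule: mixed int/float promotes to float; int/int stays int
Result type: float


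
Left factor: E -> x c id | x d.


Common prefix: 'x'
Factored: E -> x E', E' -> c id | d


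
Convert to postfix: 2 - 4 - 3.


Left to right (same or higher precedence on left)
Postfix: 2 4 - 3 -


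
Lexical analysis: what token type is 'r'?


Pattern: letter/underscore followed by alphanumerics, not a keyword
Type: IDENTIFIER


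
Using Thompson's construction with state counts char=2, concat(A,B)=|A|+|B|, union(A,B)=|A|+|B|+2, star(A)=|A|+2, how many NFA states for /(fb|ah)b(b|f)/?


Syntax tree has 7 char leaf(s), 2 union(s), 0 star(s)
chars contribute 7×2 = 14; each union adds +2; each star adds +2
Total: 14 + 4 + 0 = 18 states


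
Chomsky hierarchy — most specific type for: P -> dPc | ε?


Single nonterminal LHS, but d^n c^n is not regular
Classification: Type 2 (Context-Free)


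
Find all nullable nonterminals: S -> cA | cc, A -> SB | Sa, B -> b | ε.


A nonterminal is nullable iff some alternative derives ε (directly, or every symbol in it is nullable)
Nullable: {B}


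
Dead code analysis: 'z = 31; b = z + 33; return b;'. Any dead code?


z is read by b's definition; b is returned
No dead code


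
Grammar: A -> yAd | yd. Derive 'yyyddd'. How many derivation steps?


Derivation: A => yAd => yyAdd => yyyddd
Steps: 3


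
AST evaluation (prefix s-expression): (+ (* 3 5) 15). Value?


Evaluate inner: (* 3 5) = 15
Evaluate root: (+ 15 15) = 30
Result: 30


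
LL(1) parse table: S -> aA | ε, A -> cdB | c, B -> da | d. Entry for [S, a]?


For [S, a]: 'a' ∈ FIRST(aA)
Entry: S -> aA


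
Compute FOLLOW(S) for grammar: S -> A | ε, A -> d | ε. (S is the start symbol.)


$ ∈ FOLLOW(S). For each A -> αBβ: add FIRST(β)\{ε} to FOLLOW(B); if β nullable, add FOLLOW(A).
FOLLOW(S) = {$}


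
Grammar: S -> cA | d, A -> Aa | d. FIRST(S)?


Per alternative of S: FIRST(cA) = {c}; FIRST(d) = {d}
FIRST(S) = {c, d}


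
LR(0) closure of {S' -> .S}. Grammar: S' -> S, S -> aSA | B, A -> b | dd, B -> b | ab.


Start: S' -> .S
For each item with dot before a nonterminal B, add B -> .γ for every B-production
Closure: [S' -> .S, S -> .aSA, S -> .B, B -> .b, B -> .ab]


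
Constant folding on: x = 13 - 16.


13 - 16 = -3 at compile time
Optimized: x = -3


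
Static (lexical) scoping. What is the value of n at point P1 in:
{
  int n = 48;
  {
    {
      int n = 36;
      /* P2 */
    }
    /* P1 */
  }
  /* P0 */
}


P1's block does not declare n; resolves to the enclosing declaration at depth 0
n = 48


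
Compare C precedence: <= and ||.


'<=' is relational (level 7); '||' is logical OR (level 1)
Higher level binds tighter
'<=' has higher precedence than '||'


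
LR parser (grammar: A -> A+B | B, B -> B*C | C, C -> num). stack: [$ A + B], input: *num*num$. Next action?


'*' can extend B; shift to build B -> B*C
Action: shift


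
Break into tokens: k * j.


Scan left to right, longest-match per lexeme
Tokens: ID(k), OP(*), ID(j)


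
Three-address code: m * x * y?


Break into single-operator statements:
t1 = m * x
t2 = t1 * y


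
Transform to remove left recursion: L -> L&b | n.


Left-recursive alternatives: L&b; non-recursive: n
Introduce L': L -> nL', L' -> &bL' | ε


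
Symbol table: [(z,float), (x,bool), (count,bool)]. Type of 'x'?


Lookup 'x' → type bool


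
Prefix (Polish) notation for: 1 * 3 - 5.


left-to-right (same/higher precedence on left): tree is (- (* 1 3) 5)
Prefix: - * 1 3 5


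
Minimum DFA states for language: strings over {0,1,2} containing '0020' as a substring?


KMP-style automaton: 4 progress states + 1 absorbing accept = 5
Minimal DFA: 5 states


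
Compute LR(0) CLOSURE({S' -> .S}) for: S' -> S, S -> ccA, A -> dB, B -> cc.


Start: S' -> .S
For each item with dot before a nonterminal B, add B -> .γ for every B-production
Closure: [S' -> .S, S -> .ccA]


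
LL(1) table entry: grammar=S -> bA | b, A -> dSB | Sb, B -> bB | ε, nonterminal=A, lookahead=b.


For [A, b]: 'b' ∈ FIRST(Sb)
Entry: A -> Sb


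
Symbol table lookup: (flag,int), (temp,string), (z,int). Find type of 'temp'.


Lookup 'temp' → type string


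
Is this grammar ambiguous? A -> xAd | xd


balanced x^n…d^n: each string has a unique parse
Unambiguous


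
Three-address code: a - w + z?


Break into single-operator statements:
t1 = a - w
t2 = t1 + z


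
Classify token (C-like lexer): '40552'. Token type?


Pattern: digits only
Type: INTEGER_LITERAL


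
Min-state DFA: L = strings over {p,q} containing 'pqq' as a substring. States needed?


KMP-style automaton: 3 progress states + 1 absorbing accept = 4
Minimal DFA: 4 states


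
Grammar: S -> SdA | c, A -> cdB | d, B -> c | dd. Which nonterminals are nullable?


A nonterminal is nullable iff some alternative derives ε (directly, or every symbol in it is nullable)
Nullable: {}


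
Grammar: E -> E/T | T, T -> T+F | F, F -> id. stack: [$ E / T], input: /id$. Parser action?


handle 'E/T' on top; lookahead ∈ FOLLOW(E) = {/, $}
Action: reduce (E -> E/T)


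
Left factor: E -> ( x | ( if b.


Common prefix: '('
Factored: E -> ( E', E' -> x | if b


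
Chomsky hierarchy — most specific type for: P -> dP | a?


Right-linear: every RHS is a terminal or a terminal followed by one nonterminal
Classification: Type 3 (Regular)


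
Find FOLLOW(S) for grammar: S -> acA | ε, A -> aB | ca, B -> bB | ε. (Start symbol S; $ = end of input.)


$ ∈ FOLLOW(S). For each A -> αBβ: add FIRST(β)\{ε} to FOLLOW(B); if β nullable, add FOLLOW(A).
FOLLOW(S) = {$}


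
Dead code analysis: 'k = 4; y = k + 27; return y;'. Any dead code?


k is read by y's definition; y is returned
No dead code


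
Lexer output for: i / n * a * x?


Scan left to right, longest-match per lexeme
Tokens: ID(i), OP(/), ID(n), OP(*), ID(a), OP(*), ID(x)


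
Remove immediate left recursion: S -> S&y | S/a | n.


Left-recursive alternatives: S&y, S/a; non-recursive: n
Introduce S': S -> nS', S' -> &yS' | /aS' | ε


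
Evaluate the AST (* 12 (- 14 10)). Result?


Evaluate inner: (- 14 10) = 4
Evaluate root: (* 12 4) = 48
Result: 48


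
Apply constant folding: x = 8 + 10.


8 + 10 = 18 at compile time
Optimized: x = 18


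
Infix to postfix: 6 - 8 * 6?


* has higher precedence, evaluate 8*6 first
Postfix: 6 8 6 * -


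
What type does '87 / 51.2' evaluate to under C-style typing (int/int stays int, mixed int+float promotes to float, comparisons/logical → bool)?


Operand types: int / float
Rule: mixed int/float promotes to float; int/int stays int
Result type: float


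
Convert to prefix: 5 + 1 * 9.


'*' binds tighter: tree is (+ 5 (* 1 9))
Prefix: + 5 * 1 9


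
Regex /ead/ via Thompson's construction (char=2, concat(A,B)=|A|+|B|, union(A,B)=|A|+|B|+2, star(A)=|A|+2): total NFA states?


Syntax tree has 3 char leaf(s), 0 union(s), 0 star(s)
chars contribute 3×2 = 6; each union adds +2; each star adds +2
Total: 6 + 0 + 0 = 6 states


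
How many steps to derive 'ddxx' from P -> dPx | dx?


Derivation: P => dPx => ddxx
Steps: 2


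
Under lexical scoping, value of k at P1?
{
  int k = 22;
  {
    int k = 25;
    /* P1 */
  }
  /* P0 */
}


k declared in the same block as P1
k = 25


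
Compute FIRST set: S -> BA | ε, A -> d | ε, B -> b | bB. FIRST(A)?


Per alternative of A: FIRST(d) = {d}; FIRST(ε) = {ε}
FIRST(A) = {d, ε}


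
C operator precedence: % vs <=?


'%' is multiplicative (level 10); '<=' is relational (level 7)
Higher level binds tighter
'%' has higher precedence than '<='


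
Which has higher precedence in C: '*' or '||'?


'*' is multiplicative (level 10); '||' is logical OR (level 1)
Higher level binds tighter
'*' has higher precedence than '||'


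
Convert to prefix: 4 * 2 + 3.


left-to-right (same/higher precedence on left): tree is (+ (* 4 2) 3)
Prefix: + * 4 2 3


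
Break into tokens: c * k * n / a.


Scan left to right, longest-match per lexeme
Tokens: ID(c), OP(*), ID(k), OP(*), ID(n), OP(/), ID(a)


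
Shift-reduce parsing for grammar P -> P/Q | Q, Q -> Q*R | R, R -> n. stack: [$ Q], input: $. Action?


lookahead ∉ {*} so Q won't extend; reduce P -> Q
Action: reduce (P -> Q)


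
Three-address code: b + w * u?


Break into single-operator statements:
t1 = w * u
t2 = b + t1


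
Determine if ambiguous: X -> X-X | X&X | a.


'a-a&a' has two parse trees (no precedence encoded between - and &)
Ambiguous


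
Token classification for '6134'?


Pattern: digits only
Type: INTEGER_LITERAL


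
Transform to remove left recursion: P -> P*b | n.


Left-recursive alternatives: P*b; non-recursive: n
Introduce P': P -> nP', P' -> *bP' | ε


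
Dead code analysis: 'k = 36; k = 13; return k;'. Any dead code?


first assignment to k is overwritten before any read
Dead: 'k = 36'


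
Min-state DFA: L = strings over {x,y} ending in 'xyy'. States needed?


Track the longest suffix of input matching a prefix of 'xyy': 4 classes (prefixes of length 0..3)
Minimal DFA: 4 states


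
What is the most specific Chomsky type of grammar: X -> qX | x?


Right-linear: every RHS is a terminal or a terminal followed by one nonterminal
Classification: Type 3 (Regular)


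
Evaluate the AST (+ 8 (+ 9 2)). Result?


Evaluate inner: (+ 9 2) = 11
Evaluate root: (+ 8 11) = 19
Result: 19


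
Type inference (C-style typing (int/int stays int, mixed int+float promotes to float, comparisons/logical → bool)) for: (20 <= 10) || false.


Operand types: bool || bool
Rule: logical operators take bool operands and yield bool
Result type: bool


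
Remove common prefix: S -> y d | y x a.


Common prefix: 'y'
Factored: S -> y S', S' -> d | x a


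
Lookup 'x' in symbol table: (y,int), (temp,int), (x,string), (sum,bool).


Lookup 'x' → type string


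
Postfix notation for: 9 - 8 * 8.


* has higher precedence, evaluate 8*8 first
Postfix: 9 8 8 * -


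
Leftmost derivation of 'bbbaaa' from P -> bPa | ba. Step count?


Derivation: P => bPa => bbPaa => bbbaaa
Steps: 3


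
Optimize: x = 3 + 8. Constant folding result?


3 + 8 = 11 at compile time
Optimized: x = 11


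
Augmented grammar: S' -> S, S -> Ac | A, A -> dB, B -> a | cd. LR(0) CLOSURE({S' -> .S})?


Start: S' -> .S
For each item with dot before a nonterminal B, add B -> .γ for every B-production
Closure: [S' -> .S, S -> .Ac, S -> .A, A -> .dB]


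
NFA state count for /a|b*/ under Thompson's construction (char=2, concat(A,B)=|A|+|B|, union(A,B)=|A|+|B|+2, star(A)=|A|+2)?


Syntax tree has 2 char leaf(s), 1 union(s), 1 star(s)
chars contribute 2×2 = 4; each union adds +2; each star adds +2
Total: 4 + 2 + 2 = 8 states


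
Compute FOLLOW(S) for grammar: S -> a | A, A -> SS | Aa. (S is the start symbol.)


$ ∈ FOLLOW(S). For each A -> αBβ: add FIRST(β)\{ε} to FOLLOW(B); if β nullable, add FOLLOW(A).
FOLLOW(S) = {$, a}


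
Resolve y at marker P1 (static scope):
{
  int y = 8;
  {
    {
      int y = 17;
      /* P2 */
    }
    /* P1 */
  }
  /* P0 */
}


P1's block does not declare y; resolves to the enclosing declaration at depth 0
y = 8


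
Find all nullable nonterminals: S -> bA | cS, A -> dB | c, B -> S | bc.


A nonterminal is nullable iff some alternative derives ε (directly, or every symbol in it is nullable)
Nullable: {}


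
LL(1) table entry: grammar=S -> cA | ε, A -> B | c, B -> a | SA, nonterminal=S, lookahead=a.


For [S, a]: ε is nullable and 'a' ∈ FOLLOW(S)
Entry: S -> ε


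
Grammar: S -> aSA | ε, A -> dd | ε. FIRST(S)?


Per alternative of S: FIRST(aSA) = {a}; FIRST(ε) = {ε}
FIRST(S) = {a, ε}


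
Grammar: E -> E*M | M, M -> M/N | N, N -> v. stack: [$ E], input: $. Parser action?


start symbol E on stack, input exhausted
Action: accept


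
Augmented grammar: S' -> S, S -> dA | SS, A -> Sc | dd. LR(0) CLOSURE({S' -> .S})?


Start: S' -> .S
For each item with dot before a nonterminal B, add B -> .γ for every B-production
Closure: [S' -> .S, S -> .dA, S -> .SS]


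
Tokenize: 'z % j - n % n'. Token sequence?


Scan left to right, longest-match per lexeme
Tokens: ID(z), OP(%), ID(j), OP(-), ID(n), OP(%), ID(n)


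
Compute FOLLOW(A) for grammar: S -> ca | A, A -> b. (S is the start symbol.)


$ ∈ FOLLOW(S). For each A -> αBβ: add FIRST(β)\{ε} to FOLLOW(B); if β nullable, add FOLLOW(A).
FOLLOW(A) = {$}


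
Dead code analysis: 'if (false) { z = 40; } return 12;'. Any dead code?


condition is constant false, so the whole block is unreachable
Dead: 'if (false) { z = 40; }'


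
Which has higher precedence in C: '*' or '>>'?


'*' is multiplicative (level 10); '>>' is shift (level 8)
Higher level binds tighter
'*' has higher precedence than '>>'


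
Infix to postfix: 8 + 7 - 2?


Left to right (same or higher precedence on left)
Postfix: 8 7 + 2 -


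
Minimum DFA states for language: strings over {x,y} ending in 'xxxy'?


Track the longest suffix of input matching a prefix of 'xxxy': 5 classes (prefixes of length 0..4)
Minimal DFA: 5 states


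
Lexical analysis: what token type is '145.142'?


Pattern: digits with a decimal point
Type: FLOAT_LITERAL


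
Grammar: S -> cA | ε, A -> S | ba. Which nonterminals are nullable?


A nonterminal is nullable iff some alternative derives ε (directly, or every symbol in it is nullable)
Nullable: {A, S}


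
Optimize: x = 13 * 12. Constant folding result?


13 * 12 = 156 at compile time
Optimized: x = 156


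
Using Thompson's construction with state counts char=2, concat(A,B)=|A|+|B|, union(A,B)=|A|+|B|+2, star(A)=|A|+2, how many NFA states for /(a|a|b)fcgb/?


Syntax tree has 7 char leaf(s), 2 union(s), 0 star(s)
chars contribute 7×2 = 14; each union adds +2; each star adds +2
Total: 14 + 4 + 0 = 18 states


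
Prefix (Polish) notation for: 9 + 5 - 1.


left-to-right (same/higher precedence on left): tree is (- (+ 9 5) 1)
Prefix: - + 9 5 1


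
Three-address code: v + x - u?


Break into single-operator statements:
t1 = v + x
t2 = t1 - u


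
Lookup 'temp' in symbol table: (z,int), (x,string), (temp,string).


Lookup 'temp' → type string


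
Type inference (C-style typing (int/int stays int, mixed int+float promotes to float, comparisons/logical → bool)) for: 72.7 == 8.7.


Operand types: float == float
Rule: comparison yields bool
Result type: bool


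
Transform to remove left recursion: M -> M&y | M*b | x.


Left-recursive alternatives: M&y, M*b; non-recursive: x
Introduce M': M -> xM', M' -> &yM' | *bM' | ε


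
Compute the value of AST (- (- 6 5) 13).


Evaluate inner: (- 6 5) = 1
Evaluate root: (- 1 13) = -12
Result: -12


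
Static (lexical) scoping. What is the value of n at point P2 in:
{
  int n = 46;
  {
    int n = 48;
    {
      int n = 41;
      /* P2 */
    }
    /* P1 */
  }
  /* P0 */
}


n declared in the same block as P2
n = 41


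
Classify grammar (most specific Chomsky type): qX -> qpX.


LHS has context (more than one symbol) and |LHS| ≤ |RHS|
Classification: Type 1 (Context-Sensitive)


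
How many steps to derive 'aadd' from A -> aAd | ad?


Derivation: A => aAd => aadd
Steps: 2


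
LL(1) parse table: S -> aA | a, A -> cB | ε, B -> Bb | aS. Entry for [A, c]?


For [A, c]: 'c' ∈ FIRST(cB)
Entry: A -> cB


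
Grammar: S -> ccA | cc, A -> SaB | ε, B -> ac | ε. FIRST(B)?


Per alternative of B: FIRST(ac) = {a}; FIRST(ε) = {ε}
FIRST(B) = {a, ε}


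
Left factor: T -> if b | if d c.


Common prefix: 'if'
Factored: T -> if T', T' -> b | d c


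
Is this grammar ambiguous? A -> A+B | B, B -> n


precedence layered via separate nonterminal B: deterministic
Unambiguous


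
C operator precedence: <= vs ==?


'<=' is relational (level 7); '==' is equality (level 6)
Higher level binds tighter
'<=' has higher precedence than '=='


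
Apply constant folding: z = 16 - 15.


16 - 15 = 1 at compile time
Optimized: z = 1


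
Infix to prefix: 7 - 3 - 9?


left-to-right (same/higher precedence on left): tree is (- (- 7 3) 9)
Prefix: - - 7 3 9


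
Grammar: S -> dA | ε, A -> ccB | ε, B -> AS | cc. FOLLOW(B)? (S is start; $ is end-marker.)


$ ∈ FOLLOW(S). For each A -> αBβ: add FIRST(β)\{ε} to FOLLOW(B); if β nullable, add FOLLOW(A).
FOLLOW(B) = {$, d}


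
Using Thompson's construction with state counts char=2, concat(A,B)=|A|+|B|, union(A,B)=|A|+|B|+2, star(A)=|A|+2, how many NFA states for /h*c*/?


Syntax tree has 2 char leaf(s), 0 union(s), 2 star(s)
chars contribute 2×2 = 4; each union adds +2; each star adds +2
Total: 4 + 0 + 4 = 8 states


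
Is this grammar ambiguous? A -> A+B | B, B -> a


precedence layered via separate nonterminal B: deterministic
Unambiguous


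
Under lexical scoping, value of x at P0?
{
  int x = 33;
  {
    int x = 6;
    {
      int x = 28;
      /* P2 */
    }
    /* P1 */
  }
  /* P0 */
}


x declared in the same block as P0
x = 33


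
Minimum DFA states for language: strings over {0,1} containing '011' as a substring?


KMP-style automaton: 3 progress states + 1 absorbing accept = 4
Minimal DFA: 4 states


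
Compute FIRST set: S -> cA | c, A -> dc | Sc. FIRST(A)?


Per alternative of A: FIRST(dc) = {d}; FIRST(Sc) = {c}
FIRST(A) = {c, d}


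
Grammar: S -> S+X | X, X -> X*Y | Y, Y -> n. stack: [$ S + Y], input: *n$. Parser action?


'Y' (not preceded by X*) is the handle for X -> Y
Action: reduce (X -> Y)


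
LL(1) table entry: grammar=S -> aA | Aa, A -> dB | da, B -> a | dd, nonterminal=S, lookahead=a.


For [S, a]: 'a' ∈ FIRST(aA)
Entry: S -> aA


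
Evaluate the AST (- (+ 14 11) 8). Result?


Evaluate inner: (+ 14 11) = 25
Evaluate root: (- 25 8) = 17
Result: 17


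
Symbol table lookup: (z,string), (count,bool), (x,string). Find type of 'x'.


Lookup 'x' → type string


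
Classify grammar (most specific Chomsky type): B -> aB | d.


Right-linear: every RHS is a terminal or a terminal followed by one nonterminal
Classification: Type 3 (Regular)


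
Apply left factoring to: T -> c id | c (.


Common prefix: 'c'
Factored: T -> c T', T' -> id | (


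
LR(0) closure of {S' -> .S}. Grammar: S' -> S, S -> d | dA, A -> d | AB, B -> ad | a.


Start: S' -> .S
For each item with dot before a nonterminal B, add B -> .γ for every B-production
Closure: [S' -> .S, S -> .d, S -> .dA]


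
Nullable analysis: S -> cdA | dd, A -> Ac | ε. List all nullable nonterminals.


A nonterminal is nullable iff some alternative derives ε (directly, or every symbol in it is nullable)
Nullable: {A}


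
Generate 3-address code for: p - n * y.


Break into single-operator statements:
t1 = n * y
t2 = p - t1


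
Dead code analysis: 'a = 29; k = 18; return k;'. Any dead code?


a is assigned but never read
Dead: 'a = 29'


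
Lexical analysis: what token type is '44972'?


Pattern: digits only
Type: INTEGER_LITERAL


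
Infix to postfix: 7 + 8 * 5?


* has higher precedence, evaluate 8*5 first
Postfix: 7 8 5 * +


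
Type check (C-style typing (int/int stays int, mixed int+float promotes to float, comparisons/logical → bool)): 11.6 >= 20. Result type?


Operand types: float >= int
Rule: comparison yields bool
Result type: bool


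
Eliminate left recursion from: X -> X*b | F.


Left-recursive alternatives: X*b; non-recursive: F
Introduce X': X -> FX', X' -> *bX' | ε


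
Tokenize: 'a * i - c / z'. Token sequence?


Scan left to right, longest-match per lexeme
Tokens: ID(a), OP(*), ID(i), OP(-), ID(c), OP(/), ID(z)


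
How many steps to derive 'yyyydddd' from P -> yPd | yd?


Derivation: P => yPd => yyPdd => yyyPddd => yyyydddd
Steps: 4


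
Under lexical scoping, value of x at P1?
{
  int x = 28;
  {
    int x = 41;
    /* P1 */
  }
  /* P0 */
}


x declared in the same block as P1
x = 41


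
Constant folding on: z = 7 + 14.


7 + 14 = 21 at compile time
Optimized: z = 21


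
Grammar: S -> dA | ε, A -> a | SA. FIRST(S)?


Per alternative of S: FIRST(dA) = {d}; FIRST(ε) = {ε}
FIRST(S) = {d, ε}


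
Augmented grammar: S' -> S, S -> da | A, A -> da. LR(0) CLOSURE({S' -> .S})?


Start: S' -> .S
For each item with dot before a nonterminal B, add B -> .γ for every B-production
Closure: [S' -> .S, S -> .da, S -> .A, A -> .da]


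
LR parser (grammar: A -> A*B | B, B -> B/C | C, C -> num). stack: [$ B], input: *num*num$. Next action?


lookahead ∉ {/} so B won't extend; reduce A -> B
Action: reduce (A -> B)


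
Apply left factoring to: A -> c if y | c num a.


Common prefix: 'c'
Factored: A -> c A', A' -> if y | num a


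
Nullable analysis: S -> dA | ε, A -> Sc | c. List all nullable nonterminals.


A nonterminal is nullable iff some alternative derives ε (directly, or every symbol in it is nullable)
Nullable: {S}


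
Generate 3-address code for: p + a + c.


Break into single-operator statements:
t1 = p + a
t2 = t1 + c


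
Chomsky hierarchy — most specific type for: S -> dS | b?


Right-linear: every RHS is a terminal or a terminal followed by one nonterminal
Classification: Type 3 (Regular)


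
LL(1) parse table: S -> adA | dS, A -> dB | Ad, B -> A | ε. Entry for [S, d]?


For [S, d]: 'd' ∈ FIRST(dS)
Entry: S -> dS


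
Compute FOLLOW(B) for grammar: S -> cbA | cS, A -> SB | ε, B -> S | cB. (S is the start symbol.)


$ ∈ FOLLOW(S). For each A -> αBβ: add FIRST(β)\{ε} to FOLLOW(B); if β nullable, add FOLLOW(A).
FOLLOW(B) = {$, c}


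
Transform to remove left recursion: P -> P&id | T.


Left-recursive alternatives: P&id; non-recursive: T
Introduce P': P -> TP', P' -> &idP' | ε


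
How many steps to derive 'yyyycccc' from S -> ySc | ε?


Derivation: S => ySc => yyScc => yyySccc => yyyyScccc => yyyycccc
Steps: 5


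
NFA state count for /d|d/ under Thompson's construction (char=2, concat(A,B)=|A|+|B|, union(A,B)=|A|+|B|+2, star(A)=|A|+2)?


Syntax tree has 2 char leaf(s), 1 union(s), 0 star(s)
chars contribute 2×2 = 4; each union adds +2; each star adds +2
Total: 4 + 2 + 0 = 6 states


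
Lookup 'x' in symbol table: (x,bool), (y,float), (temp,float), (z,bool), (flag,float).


Lookup 'x' → type bool


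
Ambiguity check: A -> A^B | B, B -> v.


precedence layered via separate nonterminal B: deterministic
Unambiguous


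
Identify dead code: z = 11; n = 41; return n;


z is assigned but never read
Dead: 'z = 11'


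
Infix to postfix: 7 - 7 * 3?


* has higher precedence, evaluate 7*3 first
Postfix: 7 7 3 * -


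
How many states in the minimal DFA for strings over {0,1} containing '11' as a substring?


KMP-style automaton: 2 progress states + 1 absorbing accept = 3
Minimal DFA: 3 states


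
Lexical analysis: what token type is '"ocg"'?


Pattern: double-quoted sequence
Type: STRING_LITERAL


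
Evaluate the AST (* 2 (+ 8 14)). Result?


Evaluate inner: (+ 8 14) = 22
Evaluate root: (* 2 22) = 44
Result: 44


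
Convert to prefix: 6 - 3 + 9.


left-to-right (same/higher precedence on left): tree is (+ (- 6 3) 9)
Prefix: + - 6 3 9


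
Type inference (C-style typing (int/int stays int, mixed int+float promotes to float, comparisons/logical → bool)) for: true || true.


Operand types: bool || bool
Rule: logical operators take bool operands and yield bool
Result type: bool


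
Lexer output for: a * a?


Scan left to right, longest-match per lexeme
Tokens: ID(a), OP(*), ID(a)


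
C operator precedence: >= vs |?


'>=' is relational (level 7); '|' is bitwise OR (level 3)
Higher level binds tighter
'>=' has higher precedence than '|'


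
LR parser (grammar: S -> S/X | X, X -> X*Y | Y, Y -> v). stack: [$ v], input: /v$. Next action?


'v' on top is the handle for Y -> v
Action: reduce (Y -> v)


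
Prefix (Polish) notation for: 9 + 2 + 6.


left-to-right (same/higher precedence on left): tree is (+ (+ 9 2) 6)
Prefix: + + 9 2 6


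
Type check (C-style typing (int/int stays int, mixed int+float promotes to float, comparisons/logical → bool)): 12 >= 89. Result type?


Operand types: int >= int
Rule: comparison yields bool
Result type: bool


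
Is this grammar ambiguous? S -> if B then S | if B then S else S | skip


dangling else: 'if B then if B then skip else skip' parses two ways
Ambiguous


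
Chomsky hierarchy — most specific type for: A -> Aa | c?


Left-linear: every RHS is a terminal or one nonterminal followed by a terminal
Classification: Type 3 (Regular)


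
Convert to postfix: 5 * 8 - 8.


Left to right (same or higher precedence on left)
Postfix: 5 8 * 8 -


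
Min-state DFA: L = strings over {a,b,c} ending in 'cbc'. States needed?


Track the longest suffix of input matching a prefix of 'cbc': 4 classes (prefixes of length 0..3)
Minimal DFA: 4 states


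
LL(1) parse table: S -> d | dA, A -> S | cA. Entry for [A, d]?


For [A, d]: 'd' ∈ FIRST(S)
Entry: A -> S


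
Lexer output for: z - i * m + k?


Scan left to right, longest-match per lexeme
Tokens: ID(z), OP(-), ID(i), OP(*), ID(m), OP(+), ID(k)


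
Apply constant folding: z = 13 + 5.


13 + 5 = 18 at compile time
Optimized: z = 18


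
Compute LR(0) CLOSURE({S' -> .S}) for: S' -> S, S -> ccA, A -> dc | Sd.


Start: S' -> .S
For each item with dot before a nonterminal B, add B -> .γ for every B-production
Closure: [S' -> .S, S -> .ccA]


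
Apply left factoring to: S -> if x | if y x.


Common prefix: 'if'
Factored: S -> if S', S' -> x | y x


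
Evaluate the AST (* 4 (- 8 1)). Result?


Evaluate inner: (- 8 1) = 7
Evaluate root: (* 4 7) = 28
Result: 28


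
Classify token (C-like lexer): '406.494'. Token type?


Pattern: digits with a decimal point
Type: FLOAT_LITERAL


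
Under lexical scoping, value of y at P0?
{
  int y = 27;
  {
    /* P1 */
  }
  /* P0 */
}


y declared in the same block as P0
y = 27


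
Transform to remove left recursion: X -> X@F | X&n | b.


Left-recursive alternatives: X@F, X&n; non-recursive: b
Introduce X': X -> bX', X' -> @FX' | &nX' | ε


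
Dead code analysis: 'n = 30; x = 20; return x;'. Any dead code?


n is assigned but never read
Dead: 'n = 30'


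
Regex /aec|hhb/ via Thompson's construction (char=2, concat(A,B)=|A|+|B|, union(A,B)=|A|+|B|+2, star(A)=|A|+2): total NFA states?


Syntax tree has 6 char leaf(s), 1 union(s), 0 star(s)
chars contribute 6×2 = 12; each union adds +2; each star adds +2
Total: 12 + 2 + 0 = 14 states


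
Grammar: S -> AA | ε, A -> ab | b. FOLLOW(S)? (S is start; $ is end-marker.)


$ ∈ FOLLOW(S). For each A -> αBβ: add FIRST(β)\{ε} to FOLLOW(B); if β nullable, add FOLLOW(A).
FOLLOW(S) = {$}


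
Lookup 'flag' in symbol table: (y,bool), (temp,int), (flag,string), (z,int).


Lookup 'flag' → type string


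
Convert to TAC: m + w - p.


Break into single-operator statements:
t1 = m + w
t2 = t1 - p


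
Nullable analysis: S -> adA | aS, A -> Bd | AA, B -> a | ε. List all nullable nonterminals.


A nonterminal is nullable iff some alternative derives ε (directly, or every symbol in it is nullable)
Nullable: {B}


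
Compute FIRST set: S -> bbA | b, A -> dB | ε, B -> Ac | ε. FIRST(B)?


Per alternative of B: FIRST(Ac) = {c, d}; FIRST(ε) = {ε}
FIRST(B) = {c, d, ε}


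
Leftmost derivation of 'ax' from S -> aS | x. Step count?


Derivation: S => aS => ax
Steps: 2


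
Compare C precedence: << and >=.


'<<' is shift (level 8); '>=' is relational (level 7)
Higher level binds tighter
'<<' has higher precedence than '>='


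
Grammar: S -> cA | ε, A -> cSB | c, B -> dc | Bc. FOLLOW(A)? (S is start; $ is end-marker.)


$ ∈ FOLLOW(S). For each A -> αBβ: add FIRST(β)\{ε} to FOLLOW(B); if β nullable, add FOLLOW(A).
FOLLOW(A) = {$, d}


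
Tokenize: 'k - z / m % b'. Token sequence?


Scan left to right, longest-match per lexeme
Tokens: ID(k), OP(-), ID(z), OP(/), ID(m), OP(%), ID(b)


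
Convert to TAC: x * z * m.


Break into single-operator statements:
t1 = x * z
t2 = t1 * m


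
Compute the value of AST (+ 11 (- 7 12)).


Evaluate inner: (- 7 12) = -5
Evaluate root: (+ 11 -5) = 6
Result: 6


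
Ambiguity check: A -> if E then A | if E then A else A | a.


dangling else: 'if E then if E then a else a' parses two ways
Ambiguous


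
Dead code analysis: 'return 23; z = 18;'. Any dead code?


statement follows a return and is unreachable
Dead: 'z = 18'


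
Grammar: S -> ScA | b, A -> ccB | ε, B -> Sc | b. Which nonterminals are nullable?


A nonterminal is nullable iff some alternative derives ε (directly, or every symbol in it is nullable)
Nullable: {A}


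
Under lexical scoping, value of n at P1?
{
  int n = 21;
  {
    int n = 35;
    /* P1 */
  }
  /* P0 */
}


n declared in the same block as P1
n = 35


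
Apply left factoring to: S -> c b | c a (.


Common prefix: 'c'
Factored: S -> c S', S' -> b | a (


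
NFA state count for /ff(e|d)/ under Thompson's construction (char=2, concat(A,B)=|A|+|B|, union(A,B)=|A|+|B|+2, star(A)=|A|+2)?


Syntax tree has 4 char leaf(s), 1 union(s), 0 star(s)
chars contribute 4×2 = 8; each union adds +2; each star adds +2
Total: 8 + 2 + 0 = 10 states


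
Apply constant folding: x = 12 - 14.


12 - 14 = -2 at compile time
Optimized: x = -2


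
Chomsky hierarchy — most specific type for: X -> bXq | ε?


Single nonterminal LHS, but b^n q^n is not regular
Classification: Type 2 (Context-Free)


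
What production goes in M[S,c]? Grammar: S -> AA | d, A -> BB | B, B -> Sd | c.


For [S, c]: 'c' ∈ FIRST(AA)
Entry: S -> AA


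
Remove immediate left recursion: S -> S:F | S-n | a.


Left-recursive alternatives: S:F, S-n; non-recursive: a
Introduce S': S -> aS', S' -> :FS' | -nS' | ε


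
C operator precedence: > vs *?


'*' is multiplicative (level 10); '>' is relational (level 7)
Higher level binds tighter
'*' has higher precedence than '>'


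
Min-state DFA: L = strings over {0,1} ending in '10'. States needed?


Track the longest suffix of input matching a prefix of '10': 3 classes (prefixes of length 0..2)
Minimal DFA: 3 states


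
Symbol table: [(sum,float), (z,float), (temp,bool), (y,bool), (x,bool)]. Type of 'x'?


Lookup 'x' → type bool


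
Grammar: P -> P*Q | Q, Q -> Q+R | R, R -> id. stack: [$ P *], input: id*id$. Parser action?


no handle ('P*' is not any RHS); shift 'id'
Action: shift


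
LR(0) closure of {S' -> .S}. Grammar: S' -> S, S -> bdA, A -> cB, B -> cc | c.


Start: S' -> .S
For each item with dot before a nonterminal B, add B -> .γ for every B-production
Closure: [S' -> .S, S -> .bdA]


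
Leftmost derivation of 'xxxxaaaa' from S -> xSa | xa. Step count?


Derivation: S => xSa => xxSaa => xxxSaaa => xxxxaaaa
Steps: 4


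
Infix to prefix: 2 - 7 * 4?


'*' binds tighter: tree is (- 2 (* 7 4))
Prefix: - 2 * 7 4


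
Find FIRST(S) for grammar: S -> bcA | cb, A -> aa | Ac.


Per alternative of S: FIRST(bcA) = {b}; FIRST(cb) = {c}
FIRST(S) = {b, c}


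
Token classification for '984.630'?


Pattern: digits with a decimal point
Type: FLOAT_LITERAL


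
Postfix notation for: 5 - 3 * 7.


* has higher precedence, evaluate 3*7 first
Postfix: 5 3 7 * -


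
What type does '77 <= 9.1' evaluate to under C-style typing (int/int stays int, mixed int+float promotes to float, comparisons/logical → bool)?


Operand types: int <= float
Rule: comparison yields bool
Result type: bool


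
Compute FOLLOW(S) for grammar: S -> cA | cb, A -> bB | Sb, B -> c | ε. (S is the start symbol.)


$ ∈ FOLLOW(S). For each A -> αBβ: add FIRST(β)\{ε} to FOLLOW(B); if β nullable, add FOLLOW(A).
FOLLOW(S) = {$, b}
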